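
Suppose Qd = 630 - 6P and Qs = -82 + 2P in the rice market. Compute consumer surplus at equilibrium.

Equilibrium: 630 - 6P = -82 + 2P gives P* = 89, Q* = 96.
Demand choke price (Qd = 0): P = 105.
CS = ½(105 − 89)(96) = 768.

Consumer surplus = 768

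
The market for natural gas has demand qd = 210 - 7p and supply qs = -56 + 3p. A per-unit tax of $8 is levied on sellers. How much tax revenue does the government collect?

Pre-tax equilibrium: p* = 26.6, q* = 23.8.
Tax on sellers shifts supply to qs = -56 + 3(p − 8) = -80 + 3p.
210 - 7p = -80 + 3p gives buyer price pb = 29; sellers receive ps = 29 − 8 = 21.
New quantity: q = 210 − 7(29) = 7.
Revenue = 8 × 7 = 56.

Tax revenue = 56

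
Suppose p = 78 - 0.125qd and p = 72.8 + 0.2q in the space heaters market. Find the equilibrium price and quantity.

p* = 76, q* = 16

Set the two price expressions equal: 78 - 0.125q = 72.8 + 0.2q.
5.2 = 0.325q, so q* = 16.
p* = 78 − (0.125)(16) = 76.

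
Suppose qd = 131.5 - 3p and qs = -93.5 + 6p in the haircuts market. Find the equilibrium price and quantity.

p* = 25, q* = 56.5

Set qd = qs: 131.5 - 3p = -93.5 + 6p.
225 = 9p, so p* = 25.
q* = 131.5 − 3(25) = 56.5.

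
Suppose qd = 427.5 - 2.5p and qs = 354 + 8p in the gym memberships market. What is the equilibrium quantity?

Set qd = qs: 427.5 - 2.5p = 354 + 8p.
73.5 = 10.5p, so p* = 7.
q* = 427.5 − 2.5(7) = 410.

q* = 410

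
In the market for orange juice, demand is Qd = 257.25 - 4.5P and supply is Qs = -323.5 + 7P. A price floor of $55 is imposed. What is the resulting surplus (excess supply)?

Equilibrium price would be P* = 50.5, so the floor at 55 binds.
At P = 55: Qd = 9.75, Qs = 61.5.
Surplus = 61.5 − 9.75 = 51.75.

Surplus = 51.75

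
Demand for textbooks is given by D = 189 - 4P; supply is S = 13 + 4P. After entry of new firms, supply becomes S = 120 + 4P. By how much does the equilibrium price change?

Original equilibrium: P* = 22, Q* = 101.
New equilibrium: 189 - 4P = 120 + 4P, so 69 = 8P and P' = 8.625; Q' = 189 − 4(8.625) = 154.5.
Change in price: 8.625 − 22 = -13.375.

ΔP = -13.375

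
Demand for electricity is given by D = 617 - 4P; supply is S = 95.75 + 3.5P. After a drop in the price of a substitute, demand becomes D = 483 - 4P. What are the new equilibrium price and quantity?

P' = 1549/30, Q' = 4147/15

Original equilibrium: P* = 69.5, Q* = 339.
New equilibrium: 483 - 4P = 95.75 + 3.5P, so 387.25 = 7.5P and P' = 1549/30; Q' = 483 − 4(1549/30) = 4147/15.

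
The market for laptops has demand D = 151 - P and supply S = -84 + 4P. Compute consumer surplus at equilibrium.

Equilibrium: 151 - P = -84 + 4P gives P* = 47, Q* = 104.
Demand choke price (D = 0): P = 151.
CS = ½(151 − 47)(104) = 5408.

Consumer surplus = 5408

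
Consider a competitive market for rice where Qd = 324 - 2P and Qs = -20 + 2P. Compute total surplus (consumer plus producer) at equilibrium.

Total surplus = 11552

Equilibrium: 324 - 2P = -20 + 2P gives P* = 86, Q* = 152.
Demand choke price: P = 162; supply starts at P = 10.
CS = ½(162 − 86)(152) = 5776; PS = ½(86 − 10)(152) = 5776.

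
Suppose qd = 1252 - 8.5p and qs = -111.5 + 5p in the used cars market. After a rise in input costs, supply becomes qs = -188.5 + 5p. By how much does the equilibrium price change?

Original equilibrium: p* = 101, q* = 393.5.
New equilibrium: 1252 - 8.5p = -188.5 + 5p, so 1440.5 = 13.5p and p' = 2881/27; q' = 1252 − 8.5(2881/27) = 18631/54.
Change in price: 2881/27 − 101 = 154/27.

Δp = 154/27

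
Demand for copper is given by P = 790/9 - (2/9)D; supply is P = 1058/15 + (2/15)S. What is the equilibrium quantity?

Set the two price expressions equal: 790/9 - (2/9)Q = 1058/15 + (2/15)Q.
776/45 = (16/45)Q, so Q* = 48.5.
P* = 790/9 − (2/9)(48.5) = 77.

Q* = 48.5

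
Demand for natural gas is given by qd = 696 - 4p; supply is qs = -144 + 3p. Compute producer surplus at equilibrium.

Producer surplus = 7776

Equilibrium: 696 - 4p = -144 + 3p gives p* = 120, q* = 216.
Supply starts at p = 48 (where qs = 0).
PS = ½(120 − 48)(216) = 7776.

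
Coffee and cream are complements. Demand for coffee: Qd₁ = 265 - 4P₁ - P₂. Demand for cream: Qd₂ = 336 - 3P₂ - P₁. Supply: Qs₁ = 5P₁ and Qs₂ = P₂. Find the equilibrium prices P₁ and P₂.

Market 1: 265 - 4P₁ - P₂ = 5P₁ → 9P₁ + P₂ = 265.
Market 2: 4P₂ + P₁ = 336.
Eliminating P₂: 4×(1) − 1×(2) gives 35P₁ = 724, so P₁ = 724/35.
Back-substitute into (2): P₂ = (336 − 1×724/35) / 4 = 2759/35.

P₁ = 724/35, P₂ = 2759/35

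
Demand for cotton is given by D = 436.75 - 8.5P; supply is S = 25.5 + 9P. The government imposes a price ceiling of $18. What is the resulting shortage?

Equilibrium price would be P* = 23.5, so the ceiling at 18 binds.
At P = 18: D = 436.75 − 8.5(18) = 283.75, S = 25.5 + 9(18) = 187.5.
Shortage = 283.75 − 187.5 = 96.25.

Shortage = 96.25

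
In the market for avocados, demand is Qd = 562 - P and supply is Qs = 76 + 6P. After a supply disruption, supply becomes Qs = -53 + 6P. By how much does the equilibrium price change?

ΔP = 129/7

Original equilibrium: P* = 486/7, Q* = 3448/7.
New equilibrium: 562 - P = -53 + 6P, so 615 = 7P and P' = 615/7; Q' = 562 − 1(615/7) = 3319/7.
Change in price: 615/7 − 486/7 = 129/7.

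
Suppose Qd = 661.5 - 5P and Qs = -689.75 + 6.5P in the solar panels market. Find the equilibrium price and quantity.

Set Qd = Qs: 661.5 - 5P = -689.75 + 6.5P.
1351.25 = 11.5P, so P* = 117.5.
Q* = 661.5 − 5(117.5) = 74.

P* = 117.5, Q* = 74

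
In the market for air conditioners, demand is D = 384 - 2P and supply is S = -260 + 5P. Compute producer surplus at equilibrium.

Producer surplus = 4000

Equilibrium: 384 - 2P = -260 + 5P gives P* = 92, Q* = 200.
Supply starts at P = 52 (where S = 0).
PS = ½(92 − 52)(200) = 4000.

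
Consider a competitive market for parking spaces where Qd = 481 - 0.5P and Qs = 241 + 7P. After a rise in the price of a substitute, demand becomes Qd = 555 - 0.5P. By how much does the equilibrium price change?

ΔP = 148/15

Original equilibrium: P* = 32, Q* = 465.
New equilibrium: 555 - 0.5P = 241 + 7P, so 314 = 7.5P and P' = 628/15; Q' = 555 − 0.5(628/15) = 8011/15.
Change in price: 628/15 − 32 = 148/15.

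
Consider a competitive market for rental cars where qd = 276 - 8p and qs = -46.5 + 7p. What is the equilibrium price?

Set qd = qs: 276 - 8p = -46.5 + 7p.
322.5 = 15p, so p* = 21.5.
q* = 276 − 8(21.5) = 104.

p* = 21.5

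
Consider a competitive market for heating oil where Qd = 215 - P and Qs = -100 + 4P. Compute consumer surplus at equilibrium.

Consumer surplus = 11552

Equilibrium: 215 - P = -100 + 4P gives P* = 63, Q* = 152.
Demand choke price (Qd = 0): P = 215.
CS = ½(215 − 63)(152) = 11552.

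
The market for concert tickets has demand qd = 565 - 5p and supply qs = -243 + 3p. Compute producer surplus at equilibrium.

Equilibrium: 565 - 5p = -243 + 3p gives p* = 101, q* = 60.
Supply starts at p = 81 (where qs = 0).
PS = ½(101 − 81)(60) = 600.

Producer surplus = 600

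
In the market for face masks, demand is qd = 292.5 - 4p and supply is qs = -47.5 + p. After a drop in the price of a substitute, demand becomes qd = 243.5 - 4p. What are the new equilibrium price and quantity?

p' = 58.2, q' = 10.7

Original equilibrium: p* = 68, q* = 20.5.
New equilibrium: 243.5 - 4p = -47.5 + p, so 291 = 5p and p' = 58.2; q' = 243.5 − 4(58.2) = 10.7.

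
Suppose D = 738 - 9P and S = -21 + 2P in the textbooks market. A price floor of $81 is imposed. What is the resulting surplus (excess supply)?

Surplus = 132

Equilibrium price would be P* = 69, so the floor at 81 binds.
At P = 81: D = 9, S = 141.
Surplus = 141 − 9 = 132.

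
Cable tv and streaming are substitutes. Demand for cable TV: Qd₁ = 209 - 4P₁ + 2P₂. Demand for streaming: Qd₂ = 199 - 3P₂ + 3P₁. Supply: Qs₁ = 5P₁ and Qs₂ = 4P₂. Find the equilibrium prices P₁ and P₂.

P₁ = 1861/57, P₂ = 806/19

Market 1: 209 - 4P₁ + 2P₂ = 5P₁ → 9P₁ - 2P₂ = 209.
Market 2: 7P₂ - 3P₁ = 199.
Eliminating P₂: 7×(1) + 2×(2) gives 57P₁ = 1861, so P₁ = 1861/57.
Back-substitute into (2): P₂ = (199 + 3×1861/57) / 7 = 806/19.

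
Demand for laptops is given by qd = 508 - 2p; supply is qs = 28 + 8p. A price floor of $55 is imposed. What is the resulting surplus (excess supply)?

Surplus = 70

Equilibrium price would be p* = 48, so the floor at 55 binds.
At p = 55: qd = 398, qs = 468.
Surplus = 468 − 398 = 70.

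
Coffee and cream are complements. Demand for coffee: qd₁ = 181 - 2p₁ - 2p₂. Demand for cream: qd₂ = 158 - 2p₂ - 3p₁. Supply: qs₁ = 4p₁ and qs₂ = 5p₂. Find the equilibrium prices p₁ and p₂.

p₁ = 317/12, p₂ = 11.25

Market 1: 181 - 2p₁ - 2p₂ = 4p₁ → 6p₁ + 2p₂ = 181.
Market 2: 7p₂ + 3p₁ = 158.
Eliminating p₂: 7×(1) − 2×(2) gives 36p₁ = 951, so p₁ = 317/12.
Back-substitute into (2): p₂ = (158 − 3×317/12) / 7 = 11.25.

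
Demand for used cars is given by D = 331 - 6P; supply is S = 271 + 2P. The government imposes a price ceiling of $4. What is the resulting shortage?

Equilibrium price would be P* = 7.5, so the ceiling at 4 binds.
At P = 4: D = 331 − 6(4) = 307, S = 271 + 2(4) = 279.
Shortage = 307 − 279 = 28.

Shortage = 28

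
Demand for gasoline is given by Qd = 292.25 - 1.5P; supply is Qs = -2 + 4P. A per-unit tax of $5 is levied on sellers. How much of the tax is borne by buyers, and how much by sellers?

Buyers bear 40/11, sellers bear 15/11

Pre-tax equilibrium: P* = 53.5, Q* = 212.
Tax on sellers shifts supply to Qs = -2 + 4(P − 5) = -22 + 4P.
292.25 - 1.5P = -22 + 4P gives buyer price Pb = 1257/22; sellers receive Ps = 1257/22 − 5 = 1147/22.
New quantity: Q = 292.25 − 1.5(1257/22) = 2272/11.
Buyer burden = 1257/22 − 53.5 = 40/11; seller burden = 53.5 − 1147/22 = 15/11.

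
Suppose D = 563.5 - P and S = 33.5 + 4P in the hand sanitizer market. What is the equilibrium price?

P* = 106

Set D = S: 563.5 - P = 33.5 + 4P.
530 = 5P, so P* = 106.
Q* = 563.5 − 1(106) = 457.5.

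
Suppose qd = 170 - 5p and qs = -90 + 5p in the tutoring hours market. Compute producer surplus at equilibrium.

Equilibrium: 170 - 5p = -90 + 5p gives p* = 26, q* = 40.
Supply starts at p = 18 (where qs = 0).
PS = ½(26 − 18)(40) = 160.

Producer surplus = 160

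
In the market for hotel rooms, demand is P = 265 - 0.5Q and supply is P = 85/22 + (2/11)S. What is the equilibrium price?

Set the two price expressions equal: 265 - 0.5Q = 85/22 + (2/11)Q.
5745/22 = (15/22)Q, so Q* = 383.
P* = 265 − (0.5)(383) = 73.5.

P* = 73.5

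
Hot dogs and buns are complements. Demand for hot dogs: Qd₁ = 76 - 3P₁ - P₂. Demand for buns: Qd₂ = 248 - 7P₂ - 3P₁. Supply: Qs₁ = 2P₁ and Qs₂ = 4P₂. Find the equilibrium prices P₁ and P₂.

P₁ = 147/13, P₂ = 253/13

Market 1: 76 - 3P₁ - P₂ = 2P₁ → 5P₁ + P₂ = 76.
Market 2: 11P₂ + 3P₁ = 248.
Eliminating P₂: 11×(1) − 1×(2) gives 52P₁ = 588, so P₁ = 147/13.
Back-substitute into (2): P₂ = (248 − 3×147/13) / 11 = 253/13.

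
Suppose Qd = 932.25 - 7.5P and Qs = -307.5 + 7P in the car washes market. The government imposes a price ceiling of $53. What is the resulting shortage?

Shortage = 471.25

Equilibrium price would be P* = 85.5, so the ceiling at 53 binds.
At P = 53: Qd = 932.25 − 7.5(53) = 534.75, Qs = -307.5 + 7(53) = 63.5.
Shortage = 534.75 − 63.5 = 471.25.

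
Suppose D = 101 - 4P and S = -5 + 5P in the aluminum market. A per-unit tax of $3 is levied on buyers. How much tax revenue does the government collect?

Pre-tax equilibrium: P* = 106/9, Q* = 485/9.
Tax on buyers shifts demand to D = 101 − 4(P + 3) = 89 - 4P.
89 - 4P = -5 + 5P gives seller price Ps = 94/9; buyers pay Pb = 94/9 + 3 = 121/9.
New quantity: Q = 101 − 4(121/9) = 425/9.
Revenue = 3 × 425/9 = 425/3.

Tax revenue = 425/3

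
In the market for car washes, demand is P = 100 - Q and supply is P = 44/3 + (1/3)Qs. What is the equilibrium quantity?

Q* = 64

Set the two price expressions equal: 100 - Q = 44/3 + (1/3)Q.
256/3 = (4/3)Q, so Q* = 64.
P* = 100 − (1)(64) = 36.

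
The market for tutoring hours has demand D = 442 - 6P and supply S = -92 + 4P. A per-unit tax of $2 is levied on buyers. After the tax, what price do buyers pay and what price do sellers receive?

Pre-tax equilibrium: P* = 53.4, Q* = 121.6.
Tax on buyers shifts demand to D = 442 − 6(P + 2) = 430 - 6P.
430 - 6P = -92 + 4P gives seller price Ps = 52.2; buyers pay Pb = 52.2 + 2 = 54.2.
New quantity: Q = 442 − 6(54.2) = 116.8.

Buyers pay $54.2, sellers receive $52.2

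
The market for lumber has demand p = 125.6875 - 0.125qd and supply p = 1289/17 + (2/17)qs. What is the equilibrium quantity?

Set the two price expressions equal: 125.6875 - 0.125q = 1289/17 + (2/17)q.
13563/272 = (33/136)q, so q* = 205.5.
p* = 125.6875 − (0.125)(205.5) = 100.

q* = 205.5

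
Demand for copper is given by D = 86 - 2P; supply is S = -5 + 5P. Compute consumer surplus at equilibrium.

Equilibrium: 86 - 2P = -5 + 5P gives P* = 13, Q* = 60.
Demand choke price (D = 0): P = 43.
CS = ½(43 − 13)(60) = 900.

Consumer surplus = 900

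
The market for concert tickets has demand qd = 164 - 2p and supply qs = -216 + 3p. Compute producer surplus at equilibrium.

Producer surplus = 24

Equilibrium: 164 - 2p = -216 + 3p gives p* = 76, q* = 12.
Supply starts at p = 72 (where qs = 0).
PS = ½(76 − 72)(12) = 24.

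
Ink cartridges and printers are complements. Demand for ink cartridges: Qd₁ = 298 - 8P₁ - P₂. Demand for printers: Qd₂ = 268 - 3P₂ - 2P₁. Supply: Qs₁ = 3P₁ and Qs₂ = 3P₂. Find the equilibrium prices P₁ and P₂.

Market 1: 298 - 8P₁ - P₂ = 3P₁ → 11P₁ + P₂ = 298.
Market 2: 6P₂ + 2P₁ = 268.
Eliminating P₂: 6×(1) − 1×(2) gives 64P₁ = 1520, so P₁ = 23.75.
Back-substitute into (2): P₂ = (268 − 2×23.75) / 6 = 36.75.

P₁ = 23.75, P₂ = 36.75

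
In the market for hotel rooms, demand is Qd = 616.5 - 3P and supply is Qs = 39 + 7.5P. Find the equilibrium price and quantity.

P* = 55, Q* = 451.5

Set Qd = Qs: 616.5 - 3P = 39 + 7.5P.
577.5 = 10.5P, so P* = 55.
Q* = 616.5 − 3(55) = 451.5.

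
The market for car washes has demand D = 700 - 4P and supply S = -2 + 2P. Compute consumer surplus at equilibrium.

Consumer surplus = 6728

Equilibrium: 700 - 4P = -2 + 2P gives P* = 117, Q* = 232.
Demand choke price (D = 0): P = 175.
CS = ½(175 − 117)(232) = 6728.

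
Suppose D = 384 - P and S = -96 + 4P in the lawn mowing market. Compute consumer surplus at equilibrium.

Consumer surplus = 41472

Equilibrium: 384 - P = -96 + 4P gives P* = 96, Q* = 288.
Demand choke price (D = 0): P = 384.
CS = ½(384 − 96)(288) = 41472.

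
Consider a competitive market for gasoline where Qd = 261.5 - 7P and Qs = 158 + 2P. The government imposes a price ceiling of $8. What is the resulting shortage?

Shortage = 31.5

Equilibrium price would be P* = 11.5, so the ceiling at 8 binds.
At P = 8: Qd = 261.5 − 7(8) = 205.5, Qs = 158 + 2(8) = 174.
Shortage = 205.5 − 174 = 31.5.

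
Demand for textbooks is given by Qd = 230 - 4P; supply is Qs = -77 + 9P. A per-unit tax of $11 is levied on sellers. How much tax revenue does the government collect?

Pre-tax equilibrium: P* = 307/13, Q* = 1762/13.
Tax on sellers shifts supply to Qs = -77 + 9(P − 11) = -176 + 9P.
230 - 4P = -176 + 9P gives buyer price Pb = 406/13; sellers receive Ps = 406/13 − 11 = 263/13.
New quantity: Q = 230 − 4(406/13) = 1366/13.
Revenue = 11 × 1366/13 = 15026/13.

Tax revenue = 15026/13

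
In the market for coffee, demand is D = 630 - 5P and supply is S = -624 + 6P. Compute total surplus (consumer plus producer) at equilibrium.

Equilibrium: 630 - 5P = -624 + 6P gives P* = 114, Q* = 60.
Demand choke price: P = 126; supply starts at P = 104.
CS = ½(126 − 114)(60) = 360; PS = ½(114 − 104)(60) = 300.

Total surplus = 660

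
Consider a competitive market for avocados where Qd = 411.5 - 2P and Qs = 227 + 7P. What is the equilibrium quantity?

Q* = 370.5

Set Qd = Qs: 411.5 - 2P = 227 + 7P.
184.5 = 9P, so P* = 20.5.
Q* = 411.5 − 2(20.5) = 370.5.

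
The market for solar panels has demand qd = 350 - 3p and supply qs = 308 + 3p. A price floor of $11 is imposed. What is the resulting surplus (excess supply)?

Surplus = 24

Equilibrium price would be p* = 7, so the floor at 11 binds.
At p = 11: qd = 317, qs = 341.
Surplus = 341 − 317 = 24.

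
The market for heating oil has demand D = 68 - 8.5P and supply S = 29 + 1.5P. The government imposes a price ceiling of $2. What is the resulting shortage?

Equilibrium price would be P* = 3.9, so the ceiling at 2 binds.
At P = 2: D = 68 − 8.5(2) = 51, S = 29 + 1.5(2) = 32.
Shortage = 51 − 32 = 19.

Shortage = 19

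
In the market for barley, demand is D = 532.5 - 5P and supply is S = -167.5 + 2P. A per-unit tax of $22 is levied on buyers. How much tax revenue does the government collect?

Pre-tax equilibrium: P* = 100, Q* = 32.5.
Tax on buyers shifts demand to D = 532.5 − 5(P + 22) = 422.5 - 5P.
422.5 - 5P = -167.5 + 2P gives seller price Ps = 590/7; buyers pay Pb = 590/7 + 22 = 744/7.
New quantity: Q = 532.5 − 5(744/7) = 15/14.
Revenue = 22 × 15/14 = 165/7.

Tax revenue = 165/7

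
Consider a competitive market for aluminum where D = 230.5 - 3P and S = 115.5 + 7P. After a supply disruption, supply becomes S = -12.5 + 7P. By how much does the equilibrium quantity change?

ΔQ = -38.4

Original equilibrium: P* = 11.5, Q* = 196.
New equilibrium: 230.5 - 3P = -12.5 + 7P, so 243 = 10P and P' = 24.3; Q' = 230.5 − 3(24.3) = 157.6.
Change in quantity: 157.6 − 196 = -38.4.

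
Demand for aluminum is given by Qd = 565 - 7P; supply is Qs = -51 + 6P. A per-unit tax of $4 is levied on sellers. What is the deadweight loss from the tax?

Pre-tax equilibrium: P* = 616/13, Q* = 3033/13.
Tax on sellers shifts supply to Qs = -51 + 6(P − 4) = -75 + 6P.
565 - 7P = -75 + 6P gives buyer price Pb = 640/13; sellers receive Ps = 640/13 − 4 = 588/13.
New quantity: Q = 565 − 7(640/13) = 2865/13.
DWL = ½ × 4 × (3033/13 − 2865/13) = 336/13.

Deadweight loss = 336/13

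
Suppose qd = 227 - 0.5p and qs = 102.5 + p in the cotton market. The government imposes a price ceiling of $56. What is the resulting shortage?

Shortage = 40.5

Equilibrium price would be p* = 83, so the ceiling at 56 binds.
At p = 56: qd = 227 − 0.5(56) = 199, qs = 102.5 + 1(56) = 158.5.
Shortage = 199 − 158.5 = 40.5.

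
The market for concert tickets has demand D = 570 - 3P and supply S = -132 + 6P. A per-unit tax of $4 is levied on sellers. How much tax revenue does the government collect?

Tax revenue = 1312

Pre-tax equilibrium: P* = 78, Q* = 336.
Tax on sellers shifts supply to S = -132 + 6(P − 4) = -156 + 6P.
570 - 3P = -156 + 6P gives buyer price Pb = 242/3; sellers receive Ps = 242/3 − 4 = 230/3.
New quantity: Q = 570 − 3(242/3) = 328.
Revenue = 4 × 328 = 1312.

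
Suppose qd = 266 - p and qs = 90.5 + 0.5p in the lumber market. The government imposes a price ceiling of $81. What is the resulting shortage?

Shortage = 54

Equilibrium price would be p* = 117, so the ceiling at 81 binds.
At p = 81: qd = 266 − 1(81) = 185, qs = 90.5 + 0.5(81) = 131.
Shortage = 185 − 131 = 54.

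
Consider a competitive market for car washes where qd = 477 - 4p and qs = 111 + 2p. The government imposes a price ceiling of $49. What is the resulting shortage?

Equilibrium price would be p* = 61, so the ceiling at 49 binds.
At p = 49: qd = 477 − 4(49) = 281, qs = 111 + 2(49) = 209.
Shortage = 281 − 209 = 72.

Shortage = 72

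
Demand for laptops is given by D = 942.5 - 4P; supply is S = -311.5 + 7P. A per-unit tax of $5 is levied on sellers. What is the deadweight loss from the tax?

Deadweight loss = 350/11

Pre-tax equilibrium: P* = 114, Q* = 486.5.
Tax on sellers shifts supply to S = -311.5 + 7(P − 5) = -346.5 + 7P.
942.5 - 4P = -346.5 + 7P gives buyer price Pb = 1289/11; sellers receive Ps = 1289/11 − 5 = 1234/11.
New quantity: Q = 942.5 − 4(1289/11) = 10423/22.
DWL = ½ × 5 × (486.5 − 10423/22) = 350/11.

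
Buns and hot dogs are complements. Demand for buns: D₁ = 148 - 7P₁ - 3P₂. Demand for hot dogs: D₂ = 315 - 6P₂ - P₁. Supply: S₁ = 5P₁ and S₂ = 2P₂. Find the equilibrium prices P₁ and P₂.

Market 1: 148 - 7P₁ - 3P₂ = 5P₁ → 12P₁ + 3P₂ = 148.
Market 2: 8P₂ + P₁ = 315.
Eliminating P₂: 8×(1) − 3×(2) gives 93P₁ = 239, so P₁ = 239/93.
Back-substitute into (2): P₂ = (315 − 1×239/93) / 8 = 3632/93.

P₁ = 239/93, P₂ = 3632/93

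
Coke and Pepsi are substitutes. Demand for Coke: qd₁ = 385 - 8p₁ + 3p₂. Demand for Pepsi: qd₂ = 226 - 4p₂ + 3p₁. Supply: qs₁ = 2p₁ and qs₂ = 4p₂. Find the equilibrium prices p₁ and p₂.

Market 1: 385 - 8p₁ + 3p₂ = 2p₁ → 10p₁ - 3p₂ = 385.
Market 2: 8p₂ - 3p₁ = 226.
Eliminating p₂: 8×(1) + 3×(2) gives 71p₁ = 3758, so p₁ = 3758/71.
Back-substitute into (2): p₂ = (226 + 3×3758/71) / 8 = 3415/71.

p₁ = 3758/71, p₂ = 3415/71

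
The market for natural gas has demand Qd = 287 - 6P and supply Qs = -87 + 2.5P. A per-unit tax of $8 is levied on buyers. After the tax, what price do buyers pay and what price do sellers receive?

Pre-tax equilibrium: P* = 44, Q* = 23.
Tax on buyers shifts demand to Qd = 287 − 6(P + 8) = 239 - 6P.
239 - 6P = -87 + 2.5P gives seller price Ps = 652/17; buyers pay Pb = 652/17 + 8 = 788/17.
New quantity: Q = 287 − 6(788/17) = 151/17.

Buyers pay 788/17, sellers receive 652/17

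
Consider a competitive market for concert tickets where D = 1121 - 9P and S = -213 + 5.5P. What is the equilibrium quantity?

Set D = S: 1121 - 9P = -213 + 5.5P.
1334 = 14.5P, so P* = 92.
Q* = 1121 − 9(92) = 293.

Q* = 293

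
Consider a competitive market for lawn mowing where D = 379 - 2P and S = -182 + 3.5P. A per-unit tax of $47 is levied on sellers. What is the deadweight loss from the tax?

Deadweight loss = 15463/11

Pre-tax equilibrium: P* = 102, Q* = 175.
Tax on sellers shifts supply to S = -182 + 3.5(P − 47) = -346.5 + 3.5P.
379 - 2P = -346.5 + 3.5P gives buyer price Pb = 1451/11; sellers receive Ps = 1451/11 − 47 = 934/11.
New quantity: Q = 379 − 2(1451/11) = 1267/11.
DWL = ½ × 47 × (175 − 1267/11) = 15463/11.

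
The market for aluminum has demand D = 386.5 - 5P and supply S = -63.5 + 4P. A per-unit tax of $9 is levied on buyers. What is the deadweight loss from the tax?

Deadweight loss = 90

Pre-tax equilibrium: P* = 50, Q* = 136.5.
Tax on buyers shifts demand to D = 386.5 − 5(P + 9) = 341.5 - 5P.
341.5 - 5P = -63.5 + 4P gives seller price Ps = 45; buyers pay Pb = 45 + 9 = 54.
New quantity: Q = 386.5 − 5(54) = 116.5.
DWL = ½ × 9 × (136.5 − 116.5) = 90.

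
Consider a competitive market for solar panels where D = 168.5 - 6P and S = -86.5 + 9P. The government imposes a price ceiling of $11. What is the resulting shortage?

Shortage = 90

Equilibrium price would be P* = 17, so the ceiling at 11 binds.
At P = 11: D = 168.5 − 6(11) = 102.5, S = -86.5 + 9(11) = 12.5.
Shortage = 102.5 − 12.5 = 90.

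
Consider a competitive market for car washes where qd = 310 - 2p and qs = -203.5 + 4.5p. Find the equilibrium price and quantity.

p* = 79, q* = 152

Set qd = qs: 310 - 2p = -203.5 + 4.5p.
513.5 = 6.5p, so p* = 79.
q* = 310 − 2(79) = 152.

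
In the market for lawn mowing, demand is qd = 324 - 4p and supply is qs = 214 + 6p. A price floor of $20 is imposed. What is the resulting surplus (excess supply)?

Surplus = 90

Equilibrium price would be p* = 11, so the floor at 20 binds.
At p = 20: qd = 244, qs = 334.
Surplus = 334 − 244 = 90.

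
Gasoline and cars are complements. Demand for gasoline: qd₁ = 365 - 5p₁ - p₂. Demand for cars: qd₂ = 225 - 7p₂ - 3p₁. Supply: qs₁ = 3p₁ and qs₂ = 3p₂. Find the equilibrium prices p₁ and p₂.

p₁ = 3425/77, p₂ = 705/77

Market 1: 365 - 5p₁ - p₂ = 3p₁ → 8p₁ + p₂ = 365.
Market 2: 10p₂ + 3p₁ = 225.
Eliminating p₂: 10×(1) − 1×(2) gives 77p₁ = 3425, so p₁ = 3425/77.
Back-substitute into (2): p₂ = (225 − 3×3425/77) / 10 = 705/77.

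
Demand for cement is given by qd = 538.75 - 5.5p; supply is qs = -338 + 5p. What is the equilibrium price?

p* = 83.5

Set qd = qs: 538.75 - 5.5p = -338 + 5p.
876.75 = 10.5p, so p* = 83.5.
q* = 538.75 − 5.5(83.5) = 79.5.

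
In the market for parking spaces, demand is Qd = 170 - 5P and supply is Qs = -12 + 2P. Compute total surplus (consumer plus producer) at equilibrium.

Total surplus = 560

Equilibrium: 170 - 5P = -12 + 2P gives P* = 26, Q* = 40.
Demand choke price: P = 34; supply starts at P = 6.
CS = ½(34 − 26)(40) = 160; PS = ½(26 − 6)(40) = 400.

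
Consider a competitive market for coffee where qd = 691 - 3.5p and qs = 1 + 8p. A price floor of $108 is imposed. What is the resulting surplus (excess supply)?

Equilibrium price would be p* = 60, so the floor at 108 binds.
At p = 108: qd = 313, qs = 865.
Surplus = 865 − 313 = 552.

Surplus = 552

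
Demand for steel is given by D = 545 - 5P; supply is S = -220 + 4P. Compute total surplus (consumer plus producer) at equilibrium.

Total surplus = 3240

Equilibrium: 545 - 5P = -220 + 4P gives P* = 85, Q* = 120.
Demand choke price: P = 109; supply starts at P = 55.
CS = ½(109 − 85)(120) = 1440; PS = ½(85 − 55)(120) = 1800.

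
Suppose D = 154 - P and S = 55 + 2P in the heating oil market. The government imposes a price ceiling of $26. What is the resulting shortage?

Shortage = 21

Equilibrium price would be P* = 33, so the ceiling at 26 binds.
At P = 26: D = 154 − 1(26) = 128, S = 55 + 2(26) = 107.
Shortage = 128 − 107 = 21.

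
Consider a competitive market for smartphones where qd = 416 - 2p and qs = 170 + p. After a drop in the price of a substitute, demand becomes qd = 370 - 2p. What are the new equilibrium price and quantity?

Original equilibrium: p* = 82, q* = 252.
New equilibrium: 370 - 2p = 170 + p, so 200 = 3p and p' = 200/3; q' = 370 − 2(200/3) = 710/3.

p' = 200/3, q' = 710/3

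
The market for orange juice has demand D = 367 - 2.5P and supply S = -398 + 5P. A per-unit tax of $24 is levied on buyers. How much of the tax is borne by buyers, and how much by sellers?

Pre-tax equilibrium: P* = 102, Q* = 112.
Tax on buyers shifts demand to D = 367 − 2.5(P + 24) = 307 - 2.5P.
307 - 2.5P = -398 + 5P gives seller price Ps = 94; buyers pay Pb = 94 + 24 = 118.
New quantity: Q = 367 − 2.5(118) = 72.
Buyer burden = 118 − 102 = 16; seller burden = 102 − 94 = 8.

Buyers bear $16, sellers bear $8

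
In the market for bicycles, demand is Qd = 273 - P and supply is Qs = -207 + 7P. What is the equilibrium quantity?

Set Qd = Qs: 273 - P = -207 + 7P.
480 = 8P, so P* = 60.
Q* = 273 − 1(60) = 213.

Q* = 213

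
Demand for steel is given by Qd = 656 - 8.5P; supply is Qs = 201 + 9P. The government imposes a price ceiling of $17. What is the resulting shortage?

Shortage = 157.5

Equilibrium price would be P* = 26, so the ceiling at 17 binds.
At P = 17: Qd = 656 − 8.5(17) = 511.5, Qs = 201 + 9(17) = 354.
Shortage = 511.5 − 354 = 157.5.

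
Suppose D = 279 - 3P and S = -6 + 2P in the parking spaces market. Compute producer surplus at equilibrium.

Equilibrium: 279 - 3P = -6 + 2P gives P* = 57, Q* = 108.
Supply starts at P = 3 (where S = 0).
PS = ½(57 − 3)(108) = 2916.

Producer surplus = 2916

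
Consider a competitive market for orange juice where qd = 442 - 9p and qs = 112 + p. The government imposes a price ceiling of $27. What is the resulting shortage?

Equilibrium price would be p* = 33, so the ceiling at 27 binds.
At p = 27: qd = 442 − 9(27) = 199, qs = 112 + 1(27) = 139.
Shortage = 199 − 139 = 60.

Shortage = 60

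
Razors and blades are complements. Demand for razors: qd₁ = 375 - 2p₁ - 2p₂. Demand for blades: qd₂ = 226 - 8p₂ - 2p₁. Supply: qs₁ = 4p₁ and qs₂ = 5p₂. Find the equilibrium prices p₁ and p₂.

p₁ = 4423/74, p₂ = 303/37

Market 1: 375 - 2p₁ - 2p₂ = 4p₁ → 6p₁ + 2p₂ = 375.
Market 2: 13p₂ + 2p₁ = 226.
Eliminating p₂: 13×(1) − 2×(2) gives 74p₁ = 4423, so p₁ = 4423/74.
Back-substitute into (2): p₂ = (226 − 2×4423/74) / 13 = 303/37.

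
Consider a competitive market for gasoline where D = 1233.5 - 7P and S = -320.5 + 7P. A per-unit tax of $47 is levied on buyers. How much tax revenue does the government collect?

Pre-tax equilibrium: P* = 111, Q* = 456.5.
Tax on buyers shifts demand to D = 1233.5 − 7(P + 47) = 904.5 - 7P.
904.5 - 7P = -320.5 + 7P gives seller price Ps = 87.5; buyers pay Pb = 87.5 + 47 = 134.5.
New quantity: Q = 1233.5 − 7(134.5) = 292.
Revenue = 47 × 292 = 13724.

Tax revenue = 13724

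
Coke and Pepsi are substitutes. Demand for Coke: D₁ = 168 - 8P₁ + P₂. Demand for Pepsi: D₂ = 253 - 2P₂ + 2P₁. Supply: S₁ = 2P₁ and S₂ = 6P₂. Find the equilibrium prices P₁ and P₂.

P₁ = 1597/78, P₂ = 1433/39

Market 1: 168 - 8P₁ + P₂ = 2P₁ → 10P₁ - P₂ = 168.
Market 2: 8P₂ - 2P₁ = 253.
Eliminating P₂: 8×(1) + 1×(2) gives 78P₁ = 1597, so P₁ = 1597/78.
Back-substitute into (2): P₂ = (253 + 2×1597/78) / 8 = 1433/39.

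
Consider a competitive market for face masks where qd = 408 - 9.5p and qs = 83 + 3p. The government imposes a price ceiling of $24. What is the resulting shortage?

Shortage = 25

Equilibrium price would be p* = 26, so the ceiling at 24 binds.
At p = 24: qd = 408 − 9.5(24) = 180, qs = 83 + 3(24) = 155.
Shortage = 180 − 155 = 25.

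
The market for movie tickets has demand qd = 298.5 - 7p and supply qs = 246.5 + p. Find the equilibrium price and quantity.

p* = 6.5, q* = 253

Set qd = qs: 298.5 - 7p = 246.5 + p.
52 = 8p, so p* = 6.5.
q* = 298.5 − 7(6.5) = 253.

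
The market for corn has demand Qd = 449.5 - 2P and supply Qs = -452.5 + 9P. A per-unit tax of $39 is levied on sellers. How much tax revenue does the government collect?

Pre-tax equilibrium: P* = 82, Q* = 285.5.
Tax on sellers shifts supply to Qs = -452.5 + 9(P − 39) = -803.5 + 9P.
449.5 - 2P = -803.5 + 9P gives buyer price Pb = 1253/11; sellers receive Ps = 1253/11 − 39 = 824/11.
New quantity: Q = 449.5 − 2(1253/11) = 4877/22.
Revenue = 39 × 4877/22 = 190203/22.

Tax revenue = 190203/22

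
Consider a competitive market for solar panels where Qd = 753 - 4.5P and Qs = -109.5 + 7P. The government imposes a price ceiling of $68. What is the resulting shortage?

Shortage = 80.5

Equilibrium price would be P* = 75, so the ceiling at 68 binds.
At P = 68: Qd = 753 − 4.5(68) = 447, Qs = -109.5 + 7(68) = 366.5.
Shortage = 447 − 366.5 = 80.5.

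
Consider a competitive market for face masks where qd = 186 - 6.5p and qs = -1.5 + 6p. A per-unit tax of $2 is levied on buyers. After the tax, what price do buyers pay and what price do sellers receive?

Buyers pay $15.96, sellers receive $13.96

Pre-tax equilibrium: p* = 15, q* = 88.5.
Tax on buyers shifts demand to qd = 186 − 6.5(p + 2) = 173 - 6.5p.
173 - 6.5p = -1.5 + 6p gives seller price ps = 13.96; buyers pay pb = 13.96 + 2 = 15.96.
New quantity: q = 186 − 6.5(15.96) = 82.26.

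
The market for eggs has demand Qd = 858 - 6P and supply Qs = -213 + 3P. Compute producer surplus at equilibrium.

Equilibrium: 858 - 6P = -213 + 3P gives P* = 119, Q* = 144.
Supply starts at P = 71 (where Qs = 0).
PS = ½(119 − 71)(144) = 3456.

Producer surplus = 3456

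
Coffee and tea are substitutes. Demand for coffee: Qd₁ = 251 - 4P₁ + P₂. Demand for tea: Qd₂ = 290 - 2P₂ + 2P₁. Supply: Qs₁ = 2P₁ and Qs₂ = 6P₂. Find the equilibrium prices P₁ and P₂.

Market 1: 251 - 4P₁ + P₂ = 2P₁ → 6P₁ - P₂ = 251.
Market 2: 8P₂ - 2P₁ = 290.
Eliminating P₂: 8×(1) + 1×(2) gives 46P₁ = 2298, so P₁ = 1149/23.
Back-substitute into (2): P₂ = (290 + 2×1149/23) / 8 = 1121/23.

P₁ = 1149/23, P₂ = 1121/23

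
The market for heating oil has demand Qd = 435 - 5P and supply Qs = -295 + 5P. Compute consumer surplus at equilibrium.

Equilibrium: 435 - 5P = -295 + 5P gives P* = 73, Q* = 70.
Demand choke price (Qd = 0): P = 87.
CS = ½(87 − 73)(70) = 490.

Consumer surplus = 490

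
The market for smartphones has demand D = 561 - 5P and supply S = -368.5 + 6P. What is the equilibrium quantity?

Set D = S: 561 - 5P = -368.5 + 6P.
929.5 = 11P, so P* = 84.5.
Q* = 561 − 5(84.5) = 138.5.

Q* = 138.5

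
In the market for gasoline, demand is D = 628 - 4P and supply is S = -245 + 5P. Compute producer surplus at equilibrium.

Producer surplus = 5760

Equilibrium: 628 - 4P = -245 + 5P gives P* = 97, Q* = 240.
Supply starts at P = 49 (where S = 0).
PS = ½(97 − 49)(240) = 5760.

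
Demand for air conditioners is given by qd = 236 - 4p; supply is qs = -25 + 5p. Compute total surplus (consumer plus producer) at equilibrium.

Total surplus = 3240

Equilibrium: 236 - 4p = -25 + 5p gives p* = 29, q* = 120.
Demand choke price: p = 59; supply starts at p = 5.
CS = ½(59 − 29)(120) = 1800; PS = ½(29 − 5)(120) = 1440.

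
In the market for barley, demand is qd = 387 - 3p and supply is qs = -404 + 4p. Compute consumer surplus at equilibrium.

Equilibrium: 387 - 3p = -404 + 4p gives p* = 113, q* = 48.
Demand choke price (qd = 0): p = 129.
CS = ½(129 − 113)(48) = 384.

Consumer surplus = 384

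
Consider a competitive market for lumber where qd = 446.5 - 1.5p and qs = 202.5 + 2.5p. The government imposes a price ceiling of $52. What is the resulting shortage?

Shortage = 36

Equilibrium price would be p* = 61, so the ceiling at 52 binds.
At p = 52: qd = 446.5 − 1.5(52) = 368.5, qs = 202.5 + 2.5(52) = 332.5.
Shortage = 368.5 − 332.5 = 36.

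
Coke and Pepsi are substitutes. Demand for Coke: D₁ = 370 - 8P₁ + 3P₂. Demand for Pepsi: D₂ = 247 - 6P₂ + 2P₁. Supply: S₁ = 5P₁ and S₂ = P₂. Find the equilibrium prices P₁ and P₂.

Market 1: 370 - 8P₁ + 3P₂ = 5P₁ → 13P₁ - 3P₂ = 370.
Market 2: 7P₂ - 2P₁ = 247.
Eliminating P₂: 7×(1) + 3×(2) gives 85P₁ = 3331, so P₁ = 3331/85.
Back-substitute into (2): P₂ = (247 + 2×3331/85) / 7 = 3951/85.

P₁ = 3331/85, P₂ = 3951/85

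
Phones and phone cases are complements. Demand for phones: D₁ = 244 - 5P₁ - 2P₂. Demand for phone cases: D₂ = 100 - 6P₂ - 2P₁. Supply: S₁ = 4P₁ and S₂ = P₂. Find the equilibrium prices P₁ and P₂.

P₁ = 1508/59, P₂ = 412/59

Market 1: 244 - 5P₁ - 2P₂ = 4P₁ → 9P₁ + 2P₂ = 244.
Market 2: 7P₂ + 2P₁ = 100.
Eliminating P₂: 7×(1) − 2×(2) gives 59P₁ = 1508, so P₁ = 1508/59.
Back-substitute into (2): P₂ = (100 − 2×1508/59) / 7 = 412/59.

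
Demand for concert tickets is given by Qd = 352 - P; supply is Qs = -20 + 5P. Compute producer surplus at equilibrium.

Equilibrium: 352 - P = -20 + 5P gives P* = 62, Q* = 290.
Supply starts at P = 4 (where Qs = 0).
PS = ½(62 − 4)(290) = 8410.

Producer surplus = 8410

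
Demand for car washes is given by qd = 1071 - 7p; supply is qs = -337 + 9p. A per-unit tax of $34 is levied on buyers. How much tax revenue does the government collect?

Tax revenue = 10918.25

Pre-tax equilibrium: p* = 88, q* = 455.
Tax on buyers shifts demand to qd = 1071 − 7(p + 34) = 833 - 7p.
833 - 7p = -337 + 9p gives seller price ps = 73.125; buyers pay pb = 73.125 + 34 = 107.125.
New quantity: q = 1071 − 7(107.125) = 321.125.
Revenue = 34 × 321.125 = 10918.25.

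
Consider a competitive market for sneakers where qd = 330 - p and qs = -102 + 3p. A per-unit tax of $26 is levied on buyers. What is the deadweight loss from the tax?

Deadweight loss = 253.5

Pre-tax equilibrium: p* = 108, q* = 222.
Tax on buyers shifts demand to qd = 330 − 1(p + 26) = 304 - p.
304 - p = -102 + 3p gives seller price ps = 101.5; buyers pay pb = 101.5 + 26 = 127.5.
New quantity: q = 330 − 1(127.5) = 202.5.
DWL = ½ × 26 × (222 − 202.5) = 253.5.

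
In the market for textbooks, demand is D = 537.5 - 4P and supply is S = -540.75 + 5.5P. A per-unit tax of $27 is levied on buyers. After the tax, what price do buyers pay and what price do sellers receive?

Pre-tax equilibrium: P* = 113.5, Q* = 83.5.
Tax on buyers shifts demand to D = 537.5 − 4(P + 27) = 429.5 - 4P.
429.5 - 4P = -540.75 + 5.5P gives seller price Ps = 3881/38; buyers pay Pb = 3881/38 + 27 = 4907/38.
New quantity: Q = 537.5 − 4(4907/38) = 797/38.

Buyers pay 4907/38, sellers receive 3881/38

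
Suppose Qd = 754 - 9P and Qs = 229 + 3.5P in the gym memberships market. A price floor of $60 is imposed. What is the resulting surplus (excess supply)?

Equilibrium price would be P* = 42, so the floor at 60 binds.
At P = 60: Qd = 214, Qs = 439.
Surplus = 439 − 214 = 225.

Surplus = 225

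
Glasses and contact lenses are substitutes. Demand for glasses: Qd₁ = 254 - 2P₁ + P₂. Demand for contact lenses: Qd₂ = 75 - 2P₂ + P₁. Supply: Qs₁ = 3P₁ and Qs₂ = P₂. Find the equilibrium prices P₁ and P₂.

Market 1: 254 - 2P₁ + P₂ = 3P₁ → 5P₁ - P₂ = 254.
Market 2: 3P₂ - P₁ = 75.
Eliminating P₂: 3×(1) + 1×(2) gives 14P₁ = 837, so P₁ = 837/14.
Back-substitute into (2): P₂ = (75 + 1×837/14) / 3 = 629/14.

P₁ = 837/14, P₂ = 629/14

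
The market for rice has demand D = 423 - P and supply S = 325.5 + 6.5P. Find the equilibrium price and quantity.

P* = 13, Q* = 410

Set D = S: 423 - P = 325.5 + 6.5P.
97.5 = 7.5P, so P* = 13.
Q* = 423 − 1(13) = 410.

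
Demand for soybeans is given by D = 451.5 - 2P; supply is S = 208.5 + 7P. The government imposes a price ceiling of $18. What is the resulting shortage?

Equilibrium price would be P* = 27, so the ceiling at 18 binds.
At P = 18: D = 451.5 − 2(18) = 415.5, S = 208.5 + 7(18) = 334.5.
Shortage = 415.5 − 334.5 = 81.

Shortage = 81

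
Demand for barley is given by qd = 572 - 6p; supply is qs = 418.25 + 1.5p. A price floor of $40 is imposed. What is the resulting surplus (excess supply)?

Equilibrium price would be p* = 20.5, so the floor at 40 binds.
At p = 40: qd = 332, qs = 478.25.
Surplus = 478.25 − 332 = 146.25.

Surplus = 146.25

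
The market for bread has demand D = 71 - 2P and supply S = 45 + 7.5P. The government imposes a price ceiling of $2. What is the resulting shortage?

Equilibrium price would be P* = 52/19, so the ceiling at 2 binds.
At P = 2: D = 71 − 2(2) = 67, S = 45 + 7.5(2) = 60.
Shortage = 67 − 60 = 7.

Shortage = 7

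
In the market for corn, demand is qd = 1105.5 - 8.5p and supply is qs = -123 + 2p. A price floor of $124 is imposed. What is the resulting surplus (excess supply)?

Equilibrium price would be p* = 117, so the floor at 124 binds.
At p = 124: qd = 51.5, qs = 125.
Surplus = 125 − 51.5 = 73.5.

Surplus = 73.5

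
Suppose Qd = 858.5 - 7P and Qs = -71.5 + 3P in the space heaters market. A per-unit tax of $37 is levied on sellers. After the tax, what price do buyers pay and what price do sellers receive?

Pre-tax equilibrium: P* = 93, Q* = 207.5.
Tax on sellers shifts supply to Qs = -71.5 + 3(P − 37) = -182.5 + 3P.
858.5 - 7P = -182.5 + 3P gives buyer price Pb = 104.1; sellers receive Ps = 104.1 − 37 = 67.1.
New quantity: Q = 858.5 − 7(104.1) = 129.8.

Buyers pay $104.1, sellers receive $67.1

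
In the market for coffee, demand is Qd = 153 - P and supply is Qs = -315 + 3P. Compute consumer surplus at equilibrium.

Equilibrium: 153 - P = -315 + 3P gives P* = 117, Q* = 36.
Demand choke price (Qd = 0): P = 153.
CS = ½(153 − 117)(36) = 648.

Consumer surplus = 648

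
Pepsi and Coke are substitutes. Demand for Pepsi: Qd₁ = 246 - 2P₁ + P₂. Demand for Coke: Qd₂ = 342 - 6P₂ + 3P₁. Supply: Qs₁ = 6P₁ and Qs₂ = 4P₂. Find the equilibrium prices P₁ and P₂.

Market 1: 246 - 2P₁ + P₂ = 6P₁ → 8P₁ - P₂ = 246.
Market 2: 10P₂ - 3P₁ = 342.
Eliminating P₂: 10×(1) + 1×(2) gives 77P₁ = 2802, so P₁ = 2802/77.
Back-substitute into (2): P₂ = (342 + 3×2802/77) / 10 = 3474/77.

P₁ = 2802/77, P₂ = 3474/77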